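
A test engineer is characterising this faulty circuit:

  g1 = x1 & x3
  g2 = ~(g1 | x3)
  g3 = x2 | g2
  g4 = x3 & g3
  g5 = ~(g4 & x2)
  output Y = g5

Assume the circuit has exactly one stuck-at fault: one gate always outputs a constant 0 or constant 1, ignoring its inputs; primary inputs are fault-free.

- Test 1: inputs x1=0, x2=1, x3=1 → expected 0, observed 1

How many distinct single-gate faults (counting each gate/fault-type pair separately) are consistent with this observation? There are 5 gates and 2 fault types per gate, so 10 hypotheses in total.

Fault-free: g1=0, g2=0, g3=1, g4=1, g5=0 → 0. Observed 1.
  g1 stuck-at-0: output 0 ✗
  g1 stuck-at-1: output 0 ✗
  g2 stuck-at-0: output 0 ✗
  g2 stuck-at-1: output 0 ✗
  g3 stuck-at-0: output 1 ✓
  g3 stuck-at-1: output 0 ✗
  g4 stuck-at-0: output 1 ✓
  g4 stuck-at-1: output 0 ✗
  g5 stuck-at-0: output 0 ✗
  g5 stuck-at-1: output 1 ✓
Consistent faults: {g3 stuck-at-0, g4 stuck-at-0, g5 stuck-at-1} — 3 in all.

3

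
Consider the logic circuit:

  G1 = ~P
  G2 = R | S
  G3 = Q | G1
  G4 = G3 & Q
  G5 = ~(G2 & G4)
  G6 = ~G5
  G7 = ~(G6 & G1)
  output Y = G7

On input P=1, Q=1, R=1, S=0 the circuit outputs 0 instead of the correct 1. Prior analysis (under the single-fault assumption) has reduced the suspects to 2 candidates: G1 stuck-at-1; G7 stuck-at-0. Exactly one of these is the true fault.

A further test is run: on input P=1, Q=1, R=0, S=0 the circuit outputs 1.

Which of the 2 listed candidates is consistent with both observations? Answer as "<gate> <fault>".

G1 stuck-at-1

Evaluate each candidate on input P=1, Q=1, R=0, S=0:
  G1 stuck-at-1: G1=1 [stuck-at-1], G2=0, G3=1, G4=1, G5=1, G6=0, G7=1 → 1 — matches
  G7 stuck-at-0: G1=0, G2=0, G3=1, G4=1, G5=1, G6=0, G7=0 [stuck-at-0] → 0 — eliminated
Only G1 stuck-at-1 reproduces the observed 1.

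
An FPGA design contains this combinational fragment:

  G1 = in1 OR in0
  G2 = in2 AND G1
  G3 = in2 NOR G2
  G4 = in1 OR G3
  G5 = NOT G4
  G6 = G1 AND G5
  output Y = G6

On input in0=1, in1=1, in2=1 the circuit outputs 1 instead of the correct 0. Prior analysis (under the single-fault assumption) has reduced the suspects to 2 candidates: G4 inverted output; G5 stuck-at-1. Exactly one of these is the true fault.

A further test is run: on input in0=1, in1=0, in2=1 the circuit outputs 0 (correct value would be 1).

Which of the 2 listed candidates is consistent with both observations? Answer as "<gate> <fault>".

G4 inverted output

Evaluate each candidate on input in0=1, in1=0, in2=1:
  G4 inverted output: G1=1, G2=1, G3=0, G4=1 [inverted output], G5=0, G6=0 → 0 — matches
  G5 stuck-at-1: G1=1, G2=1, G3=0, G4=0, G5=1 [stuck-at-1], G6=1 → 1 — eliminated
Only G4 inverted output reproduces the observed 0.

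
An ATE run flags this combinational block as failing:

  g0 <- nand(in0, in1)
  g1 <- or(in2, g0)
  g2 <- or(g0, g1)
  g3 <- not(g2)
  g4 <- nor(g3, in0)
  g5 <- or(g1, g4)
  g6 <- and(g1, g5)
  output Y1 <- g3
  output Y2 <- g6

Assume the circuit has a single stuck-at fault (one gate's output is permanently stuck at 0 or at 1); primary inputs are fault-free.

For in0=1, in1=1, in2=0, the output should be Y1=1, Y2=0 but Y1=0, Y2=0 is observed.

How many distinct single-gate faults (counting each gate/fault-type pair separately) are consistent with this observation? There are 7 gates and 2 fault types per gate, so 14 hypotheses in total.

2

Fault-free: g0=0, g1=0, g2=0, g3=1, g4=0, g5=0, g6=0 → Y1=1, Y2=0. Observed Y1=0, Y2=0.
  g0 stuck-at-0: output Y1=1, Y2=0 ✗
  g0 stuck-at-1: output Y1=0, Y2=1 ✗
  g1 stuck-at-0: output Y1=1, Y2=0 ✗
  g1 stuck-at-1: output Y1=0, Y2=1 ✗
  g2 stuck-at-0: output Y1=1, Y2=0 ✗
  g2 stuck-at-1: output Y1=0, Y2=0 ✓
  g3 stuck-at-0: output Y1=0, Y2=0 ✓
  g3 stuck-at-1: output Y1=1, Y2=0 ✗
  g4 stuck-at-0: output Y1=1, Y2=0 ✗
  g4 stuck-at-1: output Y1=1, Y2=0 ✗
  g5 stuck-at-0: output Y1=1, Y2=0 ✗
  g5 stuck-at-1: output Y1=1, Y2=0 ✗
  g6 stuck-at-0: output Y1=1, Y2=0 ✗
  g6 stuck-at-1: output Y1=1, Y2=1 ✗
Consistent faults: {g2 stuck-at-1, g3 stuck-at-0} — 2 in all.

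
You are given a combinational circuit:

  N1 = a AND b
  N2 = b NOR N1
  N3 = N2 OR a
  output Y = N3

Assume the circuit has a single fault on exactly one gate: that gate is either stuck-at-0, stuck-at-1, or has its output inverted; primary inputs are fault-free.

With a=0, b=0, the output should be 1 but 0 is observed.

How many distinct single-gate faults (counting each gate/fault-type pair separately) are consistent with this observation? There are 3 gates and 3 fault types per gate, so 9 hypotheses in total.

6

Fault-free: N1=0, N2=1, N3=1 → 1. Observed 0.
  N1 stuck-at-0: output 1 ✗
  N1 stuck-at-1: output 0 ✓
  N1 inverted output: output 0 ✓
  N2 stuck-at-0: output 0 ✓
  N2 stuck-at-1: output 1 ✗
  N2 inverted output: output 0 ✓
  N3 stuck-at-0: output 0 ✓
  N3 stuck-at-1: output 1 ✗
  N3 inverted output: output 0 ✓
Consistent faults: {N1 stuck-at-1, N1 inverted output, N2 stuck-at-0, N2 inverted output, N3 stuck-at-0, N3 inverted output} — 6 in all.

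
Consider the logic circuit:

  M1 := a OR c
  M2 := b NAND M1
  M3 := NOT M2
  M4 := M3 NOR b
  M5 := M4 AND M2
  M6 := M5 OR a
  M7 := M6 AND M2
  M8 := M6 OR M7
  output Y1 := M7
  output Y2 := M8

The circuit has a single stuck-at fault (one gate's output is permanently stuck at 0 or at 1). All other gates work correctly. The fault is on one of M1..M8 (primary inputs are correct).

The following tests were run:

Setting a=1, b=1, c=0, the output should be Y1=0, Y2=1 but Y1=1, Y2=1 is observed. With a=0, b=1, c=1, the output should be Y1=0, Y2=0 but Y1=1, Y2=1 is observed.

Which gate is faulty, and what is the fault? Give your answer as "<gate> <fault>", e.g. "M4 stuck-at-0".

Fault-free values for test 1 (a=1, b=1, c=0): M1=1, M2=0, M3=1, M4=0, M5=0, M6=1, M7=0, M8=1, giving Y1=0, Y2=1. Observed Y1=1, Y2=1.
Test 1: faults giving observed Y1=1, Y2=1 are {M1 stuck-at-0, M2 stuck-at-1, M7 stuck-at-1}.
Test 2 (a=0, b=1, c=1): fault-free M1=1, M2=0, M3=1, M4=0, M5=0, M6=0, M7=0, M8=0 → Y1=0, Y2=0; observed Y1=1, Y2=1. Eliminates M1 stuck-at-0, M2 stuck-at-1.
Only M7 stuck-at-1 is consistent with every test.

M7 stuck-at-1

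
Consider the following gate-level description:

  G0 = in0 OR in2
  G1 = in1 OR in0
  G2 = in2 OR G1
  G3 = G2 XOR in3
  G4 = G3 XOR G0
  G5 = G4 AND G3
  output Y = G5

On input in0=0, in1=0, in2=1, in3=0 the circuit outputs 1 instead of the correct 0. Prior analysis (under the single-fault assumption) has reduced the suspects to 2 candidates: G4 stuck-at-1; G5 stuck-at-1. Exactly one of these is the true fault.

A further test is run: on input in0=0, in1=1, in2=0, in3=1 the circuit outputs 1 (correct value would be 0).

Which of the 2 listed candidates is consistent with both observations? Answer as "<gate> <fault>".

Evaluate each candidate on input in0=0, in1=1, in2=0, in3=1:
  G4 stuck-at-1: G0=0, G1=1, G2=1, G3=0, G4=1 [stuck-at-1], G5=0 → 0 — eliminated
  G5 stuck-at-1: G0=0, G1=1, G2=1, G3=0, G4=0, G5=1 [stuck-at-1] → 1 — matches
Only G5 stuck-at-1 reproduces the observed 1.

G5 stuck-at-1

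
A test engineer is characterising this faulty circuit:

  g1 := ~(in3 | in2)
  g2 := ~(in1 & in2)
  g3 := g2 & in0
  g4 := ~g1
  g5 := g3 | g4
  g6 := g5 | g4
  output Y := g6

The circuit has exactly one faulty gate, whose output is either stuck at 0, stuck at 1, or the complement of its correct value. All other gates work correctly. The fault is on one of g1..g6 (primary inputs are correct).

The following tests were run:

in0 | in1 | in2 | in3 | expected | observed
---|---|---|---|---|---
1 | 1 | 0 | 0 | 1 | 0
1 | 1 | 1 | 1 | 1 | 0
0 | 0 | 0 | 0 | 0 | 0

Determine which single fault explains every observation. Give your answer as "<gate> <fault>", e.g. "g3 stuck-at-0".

g6 stuck-at-0

Fault-free values for test 1 (in0=1, in1=1, in2=0, in3=0): g1=1, g2=1, g3=1, g4=0, g5=1, g6=1, giving Y=1. Observed 0.
Test 1: faults giving observed 0 are {g2 stuck-at-0, g2 inverted output, g3 stuck-at-0, g3 inverted output, g5 stuck-at-0, g5 inverted output, g6 stuck-at-0, g6 inverted output}.
Test 2 (in0=1, in1=1, in2=1, in3=1): fault-free g1=0, g2=0, g3=0, g4=1, g5=1, g6=1 → 1; observed 0. Eliminates g2 stuck-at-0, g2 inverted output, g3 stuck-at-0, g3 inverted output, g5 stuck-at-0, g5 inverted output.
Test 3 (in0=0, in1=0, in2=0, in3=0): fault-free g1=1, g2=1, g3=0, g4=0, g5=0, g6=0 → 0; observed 0. Eliminates g6 inverted output.
Only g6 stuck-at-0 is consistent with every test.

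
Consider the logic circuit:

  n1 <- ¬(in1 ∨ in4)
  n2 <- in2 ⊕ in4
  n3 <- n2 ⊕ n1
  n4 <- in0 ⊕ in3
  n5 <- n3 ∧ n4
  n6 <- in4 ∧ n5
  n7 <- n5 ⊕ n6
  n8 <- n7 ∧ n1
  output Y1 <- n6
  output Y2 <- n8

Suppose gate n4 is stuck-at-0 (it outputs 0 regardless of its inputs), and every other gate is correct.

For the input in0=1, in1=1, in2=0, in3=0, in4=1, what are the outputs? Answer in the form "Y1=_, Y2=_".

Propagate with n4 forced: n1=0, n2=1, n3=1, n4=0 [stuck-at-0], n5=0, n6=0, n7=0, n8=0.
So the outputs are Y1=0, Y2=0. (Without the fault they would be Y1=1, Y2=0.)

Y1=0, Y2=0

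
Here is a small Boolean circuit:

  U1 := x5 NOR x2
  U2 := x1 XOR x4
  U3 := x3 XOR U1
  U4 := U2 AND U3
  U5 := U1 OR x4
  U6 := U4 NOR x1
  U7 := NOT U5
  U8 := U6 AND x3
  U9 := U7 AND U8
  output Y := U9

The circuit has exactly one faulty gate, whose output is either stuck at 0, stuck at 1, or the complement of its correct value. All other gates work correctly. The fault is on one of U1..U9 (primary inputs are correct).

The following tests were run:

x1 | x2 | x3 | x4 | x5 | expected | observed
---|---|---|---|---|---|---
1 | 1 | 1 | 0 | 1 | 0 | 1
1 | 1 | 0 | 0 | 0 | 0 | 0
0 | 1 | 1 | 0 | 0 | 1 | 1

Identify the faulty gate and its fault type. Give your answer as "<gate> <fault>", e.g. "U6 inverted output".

U6 stuck-at-1

Fault-free values for test 1 (x1=1, x2=1, x3=1, x4=0, x5=1): U1=0, U2=1, U3=1, U4=1, U5=0, U6=0, U7=1, U8=0, U9=0, giving Y=0. Observed 1.
Test 1: faults giving observed 1 are {U6 stuck-at-1, U6 inverted output, U8 stuck-at-1, U8 inverted output, U9 stuck-at-1, U9 inverted output}.
Test 2 (x1=1, x2=1, x3=0, x4=0, x5=0): fault-free U1=0, U2=1, U3=0, U4=0, U5=0, U6=0, U7=1, U8=0, U9=0 → 0; observed 0. Eliminates U8 stuck-at-1, U8 inverted output, U9 stuck-at-1, U9 inverted output.
Test 3 (x1=0, x2=1, x3=1, x4=0, x5=0): fault-free U1=0, U2=0, U3=1, U4=0, U5=0, U6=1, U7=1, U8=1, U9=1 → 1; observed 1. Eliminates U6 inverted output.
Only U6 stuck-at-1 is consistent with every test.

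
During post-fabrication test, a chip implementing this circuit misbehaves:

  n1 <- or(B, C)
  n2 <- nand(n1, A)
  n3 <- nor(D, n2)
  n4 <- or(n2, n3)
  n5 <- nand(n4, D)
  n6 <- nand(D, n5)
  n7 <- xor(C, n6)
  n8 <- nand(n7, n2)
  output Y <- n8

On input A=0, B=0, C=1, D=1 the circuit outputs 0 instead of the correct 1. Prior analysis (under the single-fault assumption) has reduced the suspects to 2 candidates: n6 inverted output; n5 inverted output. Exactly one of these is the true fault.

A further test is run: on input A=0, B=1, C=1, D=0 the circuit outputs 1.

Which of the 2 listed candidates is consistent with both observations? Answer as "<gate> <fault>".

n5 inverted output

Evaluate each candidate on input A=0, B=1, C=1, D=0:
  n6 inverted output: n1=1, n2=1, n3=0, n4=1, n5=1, n6=0 [inverted output], n7=1, n8=0 → 0 — eliminated
  n5 inverted output: n1=1, n2=1, n3=0, n4=1, n5=0 [inverted output], n6=1, n7=0, n8=1 → 1 — matches
Only n5 inverted output reproduces the observed 1.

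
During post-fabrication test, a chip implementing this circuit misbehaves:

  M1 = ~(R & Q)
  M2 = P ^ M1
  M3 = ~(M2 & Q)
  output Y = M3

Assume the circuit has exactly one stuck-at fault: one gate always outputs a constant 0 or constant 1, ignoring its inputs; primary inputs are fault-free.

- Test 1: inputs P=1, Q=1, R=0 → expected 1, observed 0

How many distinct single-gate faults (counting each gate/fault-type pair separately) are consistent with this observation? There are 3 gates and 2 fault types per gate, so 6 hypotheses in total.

Fault-free: M1=1, M2=0, M3=1 → 1. Observed 0.
  M1 stuck-at-0: output 0 ✓
  M1 stuck-at-1: output 1 ✗
  M2 stuck-at-0: output 1 ✗
  M2 stuck-at-1: output 0 ✓
  M3 stuck-at-0: output 0 ✓
  M3 stuck-at-1: output 1 ✗
Consistent faults: {M1 stuck-at-0, M2 stuck-at-1, M3 stuck-at-0} — 3 in all.

3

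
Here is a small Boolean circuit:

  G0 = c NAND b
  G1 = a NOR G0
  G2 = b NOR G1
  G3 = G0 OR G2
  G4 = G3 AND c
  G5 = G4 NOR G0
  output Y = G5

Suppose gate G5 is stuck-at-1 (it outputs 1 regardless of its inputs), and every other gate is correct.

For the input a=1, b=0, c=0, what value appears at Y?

1

Propagate with G5 forced: G0=1, G1=0, G2=1, G3=1, G4=0, G5=1 [stuck-at-1].
So Y = 1. (Without the fault it would be 0.)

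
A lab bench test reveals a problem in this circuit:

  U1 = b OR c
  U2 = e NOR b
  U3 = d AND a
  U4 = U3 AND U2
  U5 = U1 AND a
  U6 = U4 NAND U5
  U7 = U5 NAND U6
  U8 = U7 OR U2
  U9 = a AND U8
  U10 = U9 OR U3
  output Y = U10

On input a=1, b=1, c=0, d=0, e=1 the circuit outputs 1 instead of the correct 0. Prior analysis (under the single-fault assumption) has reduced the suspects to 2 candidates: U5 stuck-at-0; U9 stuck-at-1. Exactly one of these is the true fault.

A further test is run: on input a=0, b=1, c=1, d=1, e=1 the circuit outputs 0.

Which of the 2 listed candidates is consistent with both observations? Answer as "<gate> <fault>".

Evaluate each candidate on input a=0, b=1, c=1, d=1, e=1:
  U5 stuck-at-0: U1=1, U2=0, U3=0, U4=0, U5=0 [stuck-at-0], U6=1, U7=1, U8=1, U9=0, U10=0 → 0 — matches
  U9 stuck-at-1: U1=1, U2=0, U3=0, U4=0, U5=0, U6=1, U7=1, U8=1, U9=1 [stuck-at-1], U10=1 → 1 — eliminated
Only U5 stuck-at-0 reproduces the observed 0.

U5 stuck-at-0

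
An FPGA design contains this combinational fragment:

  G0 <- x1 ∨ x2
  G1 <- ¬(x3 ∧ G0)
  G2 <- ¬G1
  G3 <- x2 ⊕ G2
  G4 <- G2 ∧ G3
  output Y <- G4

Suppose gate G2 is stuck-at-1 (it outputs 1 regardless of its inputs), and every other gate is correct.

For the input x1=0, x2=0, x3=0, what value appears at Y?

1

Propagate with G2 forced: G0=0, G1=1, G2=1 [stuck-at-1], G3=1, G4=1.
So Y = 1. (Without the fault it would be 0.)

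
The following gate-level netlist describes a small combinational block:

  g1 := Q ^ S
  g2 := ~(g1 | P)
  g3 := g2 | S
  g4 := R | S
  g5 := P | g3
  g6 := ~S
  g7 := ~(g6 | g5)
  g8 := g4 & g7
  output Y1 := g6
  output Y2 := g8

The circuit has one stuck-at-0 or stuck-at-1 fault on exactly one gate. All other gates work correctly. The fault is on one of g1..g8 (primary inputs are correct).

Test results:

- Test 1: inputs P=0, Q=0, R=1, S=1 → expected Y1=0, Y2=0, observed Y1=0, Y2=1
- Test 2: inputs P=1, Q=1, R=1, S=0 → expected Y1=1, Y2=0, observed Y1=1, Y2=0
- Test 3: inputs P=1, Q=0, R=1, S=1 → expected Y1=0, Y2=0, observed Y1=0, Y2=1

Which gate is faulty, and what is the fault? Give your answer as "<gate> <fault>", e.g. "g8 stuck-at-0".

Fault-free values for test 1 (P=0, Q=0, R=1, S=1): g1=1, g2=0, g3=1, g4=1, g5=1, g6=0, g7=0, g8=0, giving Y1=0, Y2=0. Observed Y1=0, Y2=1.
Test 1: faults giving observed Y1=0, Y2=1 are {g3 stuck-at-0, g5 stuck-at-0, g7 stuck-at-1, g8 stuck-at-1}.
Test 2 (P=1, Q=1, R=1, S=0): fault-free g1=1, g2=0, g3=0, g4=1, g5=1, g6=1, g7=0, g8=0 → Y1=1, Y2=0; observed Y1=1, Y2=0. Eliminates g7 stuck-at-1, g8 stuck-at-1.
Test 3 (P=1, Q=0, R=1, S=1): fault-free g1=1, g2=0, g3=1, g4=1, g5=1, g6=0, g7=0, g8=0 → Y1=0, Y2=0; observed Y1=0, Y2=1. Eliminates g3 stuck-at-0.
Only g5 stuck-at-0 is consistent with every test.

g5 stuck-at-0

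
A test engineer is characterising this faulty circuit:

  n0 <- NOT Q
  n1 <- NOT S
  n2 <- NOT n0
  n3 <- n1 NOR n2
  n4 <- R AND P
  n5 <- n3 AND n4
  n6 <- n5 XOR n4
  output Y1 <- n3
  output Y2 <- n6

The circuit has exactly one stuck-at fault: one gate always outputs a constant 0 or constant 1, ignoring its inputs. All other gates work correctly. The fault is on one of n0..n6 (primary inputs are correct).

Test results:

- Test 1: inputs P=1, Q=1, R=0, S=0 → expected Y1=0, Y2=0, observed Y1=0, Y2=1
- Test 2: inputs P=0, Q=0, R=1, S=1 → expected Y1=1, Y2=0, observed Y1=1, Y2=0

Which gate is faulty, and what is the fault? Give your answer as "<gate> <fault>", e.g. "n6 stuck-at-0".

n4 stuck-at-1

Fault-free values for test 1 (P=1, Q=1, R=0, S=0): n0=0, n1=1, n2=1, n3=0, n4=0, n5=0, n6=0, giving Y1=0, Y2=0. Observed Y1=0, Y2=1.
Test 1: faults giving observed Y1=0, Y2=1 are {n4 stuck-at-1, n5 stuck-at-1, n6 stuck-at-1}.
Test 2 (P=0, Q=0, R=1, S=1): fault-free n0=1, n1=0, n2=0, n3=1, n4=0, n5=0, n6=0 → Y1=1, Y2=0; observed Y1=1, Y2=0. Eliminates n5 stuck-at-1, n6 stuck-at-1.
Only n4 stuck-at-1 is consistent with every test.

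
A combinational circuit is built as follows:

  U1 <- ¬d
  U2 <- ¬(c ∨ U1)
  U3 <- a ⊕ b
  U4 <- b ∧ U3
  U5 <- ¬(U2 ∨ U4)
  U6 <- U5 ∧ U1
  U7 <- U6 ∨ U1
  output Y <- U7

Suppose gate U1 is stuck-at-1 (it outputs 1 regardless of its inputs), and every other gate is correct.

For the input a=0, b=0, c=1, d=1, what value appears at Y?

Propagate with U1 forced: U1=1 [stuck-at-1], U2=0, U3=0, U4=0, U5=1, U6=1, U7=1.
So Y = 1. (Without the fault it would be 0.)

1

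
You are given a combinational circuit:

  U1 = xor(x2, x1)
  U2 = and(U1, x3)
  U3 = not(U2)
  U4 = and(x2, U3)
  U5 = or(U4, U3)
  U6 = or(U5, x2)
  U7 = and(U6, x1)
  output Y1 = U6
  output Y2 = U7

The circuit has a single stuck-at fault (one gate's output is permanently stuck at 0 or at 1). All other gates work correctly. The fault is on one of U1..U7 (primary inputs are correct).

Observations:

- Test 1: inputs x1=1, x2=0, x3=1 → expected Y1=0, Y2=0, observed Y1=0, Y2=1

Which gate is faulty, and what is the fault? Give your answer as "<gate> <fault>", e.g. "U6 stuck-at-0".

U7 stuck-at-1

Fault-free values for test 1 (x1=1, x2=0, x3=1): U1=1, U2=1, U3=0, U4=0, U5=0, U6=0, U7=0, giving Y1=0, Y2=0. Observed Y1=0, Y2=1.
Test 1: faults giving observed Y1=0, Y2=1 are {U7 stuck-at-1}.
Only U7 stuck-at-1 is consistent with every test.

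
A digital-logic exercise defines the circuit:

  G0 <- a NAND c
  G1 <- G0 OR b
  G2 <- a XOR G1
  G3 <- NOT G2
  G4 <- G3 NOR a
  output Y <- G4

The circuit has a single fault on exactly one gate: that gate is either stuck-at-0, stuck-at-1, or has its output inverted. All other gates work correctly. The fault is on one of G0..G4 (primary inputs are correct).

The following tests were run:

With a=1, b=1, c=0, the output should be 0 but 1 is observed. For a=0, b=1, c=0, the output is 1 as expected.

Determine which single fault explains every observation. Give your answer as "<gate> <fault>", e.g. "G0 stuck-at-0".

G4 stuck-at-1

Fault-free values for test 1 (a=1, b=1, c=0): G0=1, G1=1, G2=0, G3=1, G4=0, giving Y=0. Observed 1.
Test 1: faults giving observed 1 are {G4 stuck-at-1, G4 inverted output}.
Test 2 (a=0, b=1, c=0): fault-free G0=1, G1=1, G2=1, G3=0, G4=1 → 1; observed 1. Eliminates G4 inverted output.
Only G4 stuck-at-1 is consistent with every test.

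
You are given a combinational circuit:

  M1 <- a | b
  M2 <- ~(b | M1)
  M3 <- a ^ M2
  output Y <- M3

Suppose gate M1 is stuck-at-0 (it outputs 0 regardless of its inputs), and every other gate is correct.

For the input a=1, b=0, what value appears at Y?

0

Propagate with M1 forced: M1=0 [stuck-at-0], M2=1, M3=0.
So Y = 0. (Without the fault it would be 1.)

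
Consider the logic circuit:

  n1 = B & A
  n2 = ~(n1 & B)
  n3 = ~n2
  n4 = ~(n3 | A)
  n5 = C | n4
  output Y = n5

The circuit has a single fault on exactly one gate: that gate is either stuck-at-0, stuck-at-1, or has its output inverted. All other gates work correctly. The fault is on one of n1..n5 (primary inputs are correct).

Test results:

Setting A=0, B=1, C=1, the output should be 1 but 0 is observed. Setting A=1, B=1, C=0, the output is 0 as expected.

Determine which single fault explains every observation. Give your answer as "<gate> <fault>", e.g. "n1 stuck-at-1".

n5 stuck-at-0

Fault-free values for test 1 (A=0, B=1, C=1): n1=0, n2=1, n3=0, n4=1, n5=1, giving Y=1. Observed 0.
Test 1: faults giving observed 0 are {n5 stuck-at-0, n5 inverted output}.
Test 2 (A=1, B=1, C=0): fault-free n1=1, n2=0, n3=1, n4=0, n5=0 → 0; observed 0. Eliminates n5 inverted output.
Only n5 stuck-at-0 is consistent with every test.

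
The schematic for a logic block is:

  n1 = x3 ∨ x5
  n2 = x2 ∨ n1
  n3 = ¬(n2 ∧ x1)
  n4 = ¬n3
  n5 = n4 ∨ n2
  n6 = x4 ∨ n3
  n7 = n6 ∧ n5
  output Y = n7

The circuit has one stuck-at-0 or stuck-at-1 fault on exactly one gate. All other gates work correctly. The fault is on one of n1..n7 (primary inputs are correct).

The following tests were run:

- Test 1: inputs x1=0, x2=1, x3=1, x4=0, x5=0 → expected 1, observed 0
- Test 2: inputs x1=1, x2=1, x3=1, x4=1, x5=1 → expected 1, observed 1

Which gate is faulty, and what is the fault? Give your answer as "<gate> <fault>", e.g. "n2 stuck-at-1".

Fault-free values for test 1 (x1=0, x2=1, x3=1, x4=0, x5=0): n1=1, n2=1, n3=1, n4=0, n5=1, n6=1, n7=1, giving Y=1. Observed 0.
Test 1: faults giving observed 0 are {n2 stuck-at-0, n3 stuck-at-0, n5 stuck-at-0, n6 stuck-at-0, n7 stuck-at-0}.
Test 2 (x1=1, x2=1, x3=1, x4=1, x5=1): fault-free n1=1, n2=1, n3=0, n4=1, n5=1, n6=1, n7=1 → 1; observed 1. Eliminates n2 stuck-at-0, n5 stuck-at-0, n6 stuck-at-0, n7 stuck-at-0.
Only n3 stuck-at-0 is consistent with every test.

n3 stuck-at-0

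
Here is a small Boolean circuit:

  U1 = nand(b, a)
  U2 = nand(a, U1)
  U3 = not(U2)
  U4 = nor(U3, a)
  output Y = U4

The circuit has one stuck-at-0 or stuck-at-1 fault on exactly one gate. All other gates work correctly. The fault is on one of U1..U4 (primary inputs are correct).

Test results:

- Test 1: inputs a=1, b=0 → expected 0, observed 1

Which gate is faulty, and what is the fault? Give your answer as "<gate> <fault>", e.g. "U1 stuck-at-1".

Fault-free values for test 1 (a=1, b=0): U1=1, U2=0, U3=1, U4=0, giving Y=0. Observed 1.
Test 1: faults giving observed 1 are {U4 stuck-at-1}.
Only U4 stuck-at-1 is consistent with every test.

U4 stuck-at-1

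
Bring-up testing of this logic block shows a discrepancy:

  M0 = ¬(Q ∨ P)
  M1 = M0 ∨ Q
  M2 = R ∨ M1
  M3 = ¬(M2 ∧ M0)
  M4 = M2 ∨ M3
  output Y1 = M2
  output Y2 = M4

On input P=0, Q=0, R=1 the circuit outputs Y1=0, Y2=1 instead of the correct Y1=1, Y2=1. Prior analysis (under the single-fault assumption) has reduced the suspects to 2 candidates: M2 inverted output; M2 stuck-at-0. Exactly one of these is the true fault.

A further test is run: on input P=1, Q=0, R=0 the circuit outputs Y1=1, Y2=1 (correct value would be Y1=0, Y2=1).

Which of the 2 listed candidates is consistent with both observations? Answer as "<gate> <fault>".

Evaluate each candidate on input P=1, Q=0, R=0:
  M2 inverted output: M0=0, M1=0, M2=1 [inverted output], M3=1, M4=1 → Y1=1, Y2=1 — matches
  M2 stuck-at-0: M0=0, M1=0, M2=0 [stuck-at-0], M3=1, M4=1 → Y1=0, Y2=1 — eliminated
Only M2 inverted output reproduces the observed Y1=1, Y2=1.

M2 inverted output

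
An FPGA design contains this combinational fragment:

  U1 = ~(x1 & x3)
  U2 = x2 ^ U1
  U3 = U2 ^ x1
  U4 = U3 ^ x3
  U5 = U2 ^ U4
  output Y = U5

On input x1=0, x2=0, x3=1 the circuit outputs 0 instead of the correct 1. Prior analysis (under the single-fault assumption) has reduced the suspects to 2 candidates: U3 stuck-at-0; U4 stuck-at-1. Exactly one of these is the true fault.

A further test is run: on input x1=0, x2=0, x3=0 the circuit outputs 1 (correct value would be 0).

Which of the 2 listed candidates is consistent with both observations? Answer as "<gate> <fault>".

U3 stuck-at-0

Evaluate each candidate on input x1=0, x2=0, x3=0:
  U3 stuck-at-0: U1=1, U2=1, U3=0 [stuck-at-0], U4=0, U5=1 → 1 — matches
  U4 stuck-at-1: U1=1, U2=1, U3=1, U4=1 [stuck-at-1], U5=0 → 0 — eliminated
Only U3 stuck-at-0 reproduces the observed 1.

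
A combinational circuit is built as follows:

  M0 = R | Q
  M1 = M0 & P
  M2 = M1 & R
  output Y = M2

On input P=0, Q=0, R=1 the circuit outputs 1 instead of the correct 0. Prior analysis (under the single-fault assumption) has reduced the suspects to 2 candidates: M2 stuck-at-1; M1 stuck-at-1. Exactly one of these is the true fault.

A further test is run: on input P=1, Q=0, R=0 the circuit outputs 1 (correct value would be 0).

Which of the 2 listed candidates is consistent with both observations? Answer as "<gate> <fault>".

Evaluate each candidate on input P=1, Q=0, R=0:
  M2 stuck-at-1: M0=0, M1=0, M2=1 [stuck-at-1] → 1 — matches
  M1 stuck-at-1: M0=0, M1=1 [stuck-at-1], M2=0 → 0 — eliminated
Only M2 stuck-at-1 reproduces the observed 1.

M2 stuck-at-1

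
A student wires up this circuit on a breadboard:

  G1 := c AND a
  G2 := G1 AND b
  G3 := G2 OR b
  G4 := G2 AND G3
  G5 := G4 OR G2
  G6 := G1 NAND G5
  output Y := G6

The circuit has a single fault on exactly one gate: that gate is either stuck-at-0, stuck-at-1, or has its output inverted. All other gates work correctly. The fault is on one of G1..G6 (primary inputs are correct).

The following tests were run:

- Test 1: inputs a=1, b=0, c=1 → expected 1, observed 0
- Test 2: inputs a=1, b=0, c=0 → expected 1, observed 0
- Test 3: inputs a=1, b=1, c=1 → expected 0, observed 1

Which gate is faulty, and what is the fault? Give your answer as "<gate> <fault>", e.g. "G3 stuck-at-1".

Fault-free values for test 1 (a=1, b=0, c=1): G1=1, G2=0, G3=0, G4=0, G5=0, G6=1, giving Y=1. Observed 0.
Test 1: faults giving observed 0 are {G2 stuck-at-1, G2 inverted output, G4 stuck-at-1, G4 inverted output, G5 stuck-at-1, G5 inverted output, G6 stuck-at-0, G6 inverted output}.
Test 2 (a=1, b=0, c=0): fault-free G1=0, G2=0, G3=0, G4=0, G5=0, G6=1 → 1; observed 0. Eliminates G2 stuck-at-1, G2 inverted output, G4 stuck-at-1, G4 inverted output, G5 stuck-at-1, G5 inverted output.
Test 3 (a=1, b=1, c=1): fault-free G1=1, G2=1, G3=1, G4=1, G5=1, G6=0 → 0; observed 1. Eliminates G6 stuck-at-0.
Only G6 inverted output is consistent with every test.

G6 inverted output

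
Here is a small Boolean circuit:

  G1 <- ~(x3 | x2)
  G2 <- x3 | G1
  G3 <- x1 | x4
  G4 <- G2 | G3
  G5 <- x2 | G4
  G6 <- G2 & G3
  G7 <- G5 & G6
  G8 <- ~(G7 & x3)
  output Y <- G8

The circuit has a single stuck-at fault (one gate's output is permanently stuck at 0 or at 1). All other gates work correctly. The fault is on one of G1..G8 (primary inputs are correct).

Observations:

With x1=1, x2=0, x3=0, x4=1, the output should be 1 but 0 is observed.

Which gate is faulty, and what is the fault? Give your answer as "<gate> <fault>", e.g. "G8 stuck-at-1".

Fault-free values for test 1 (x1=1, x2=0, x3=0, x4=1): G1=1, G2=1, G3=1, G4=1, G5=1, G6=1, G7=1, G8=1, giving Y=1. Observed 0.
Test 1: faults giving observed 0 are {G8 stuck-at-0}.
Only G8 stuck-at-0 is consistent with every test.

G8 stuck-at-0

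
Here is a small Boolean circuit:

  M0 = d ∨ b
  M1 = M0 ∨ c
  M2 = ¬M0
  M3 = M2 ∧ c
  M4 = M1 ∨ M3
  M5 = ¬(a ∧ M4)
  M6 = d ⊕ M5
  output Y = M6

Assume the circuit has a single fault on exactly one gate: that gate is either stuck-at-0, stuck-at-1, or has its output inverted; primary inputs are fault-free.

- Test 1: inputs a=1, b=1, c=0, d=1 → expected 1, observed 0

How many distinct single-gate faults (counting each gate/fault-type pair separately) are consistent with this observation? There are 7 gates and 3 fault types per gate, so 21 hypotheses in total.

10

Fault-free: M0=1, M1=1, M2=0, M3=0, M4=1, M5=0, M6=1 → 1. Observed 0.
  M0: stuck-at-0, inverted output ✓; others ✗
  M1: stuck-at-0, inverted output ✓; others ✗
  M2: none of the 3 fault types match ✗
  M3: none of the 3 fault types match ✗
  M4: stuck-at-0, inverted output ✓; others ✗
  M5: stuck-at-1, inverted output ✓; others ✗
  M6: stuck-at-0, inverted output ✓; others ✗
Consistent faults: {M0 stuck-at-0, M0 inverted output, M1 stuck-at-0, M1 inverted output, M4 stuck-at-0, M4 inverted output, M5 stuck-at-1, M5 inverted output, M6 stuck-at-0, M6 inverted output} — 10 in all.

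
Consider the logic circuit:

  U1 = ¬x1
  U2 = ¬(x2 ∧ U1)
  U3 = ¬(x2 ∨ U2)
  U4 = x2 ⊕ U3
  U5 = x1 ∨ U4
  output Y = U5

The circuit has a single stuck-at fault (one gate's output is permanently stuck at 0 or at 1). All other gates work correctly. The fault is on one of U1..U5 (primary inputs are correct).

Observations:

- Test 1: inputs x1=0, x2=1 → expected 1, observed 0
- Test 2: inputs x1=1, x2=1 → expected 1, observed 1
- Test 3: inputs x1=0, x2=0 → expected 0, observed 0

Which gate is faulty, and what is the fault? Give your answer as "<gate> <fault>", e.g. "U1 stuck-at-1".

Fault-free values for test 1 (x1=0, x2=1): U1=1, U2=0, U3=0, U4=1, U5=1, giving Y=1. Observed 0.
Test 1: faults giving observed 0 are {U3 stuck-at-1, U4 stuck-at-0, U5 stuck-at-0}.
Test 2 (x1=1, x2=1): fault-free U1=0, U2=1, U3=0, U4=1, U5=1 → 1; observed 1. Eliminates U5 stuck-at-0.
Test 3 (x1=0, x2=0): fault-free U1=1, U2=1, U3=0, U4=0, U5=0 → 0; observed 0. Eliminates U3 stuck-at-1.
Only U4 stuck-at-0 is consistent with every test.

U4 stuck-at-0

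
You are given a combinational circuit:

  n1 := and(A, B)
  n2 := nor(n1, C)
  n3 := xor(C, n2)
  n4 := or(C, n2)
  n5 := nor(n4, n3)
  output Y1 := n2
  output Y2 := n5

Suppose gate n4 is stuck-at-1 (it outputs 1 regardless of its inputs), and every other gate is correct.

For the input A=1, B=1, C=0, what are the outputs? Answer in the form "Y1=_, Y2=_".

Y1=0, Y2=0

Propagate with n4 forced: n1=1, n2=0, n3=0, n4=1 [stuck-at-1], n5=0.
So the outputs are Y1=0, Y2=0. (Without the fault they would be Y1=0, Y2=1.)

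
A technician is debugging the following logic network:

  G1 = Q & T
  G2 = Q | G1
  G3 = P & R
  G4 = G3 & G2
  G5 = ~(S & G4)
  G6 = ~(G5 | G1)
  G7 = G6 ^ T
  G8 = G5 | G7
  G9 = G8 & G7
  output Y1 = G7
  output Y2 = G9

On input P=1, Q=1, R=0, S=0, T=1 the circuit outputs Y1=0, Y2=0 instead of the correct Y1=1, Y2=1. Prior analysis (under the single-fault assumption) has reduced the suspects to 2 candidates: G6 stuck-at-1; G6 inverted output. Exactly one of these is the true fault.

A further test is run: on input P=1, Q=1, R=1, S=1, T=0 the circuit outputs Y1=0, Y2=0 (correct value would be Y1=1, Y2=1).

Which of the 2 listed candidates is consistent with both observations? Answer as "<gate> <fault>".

Evaluate each candidate on input P=1, Q=1, R=1, S=1, T=0:
  G6 stuck-at-1: G1=0, G2=1, G3=1, G4=1, G5=0, G6=1 [stuck-at-1], G7=1, G8=1, G9=1 → Y1=1, Y2=1 — eliminated
  G6 inverted output: G1=0, G2=1, G3=1, G4=1, G5=0, G6=0 [inverted output], G7=0, G8=0, G9=0 → Y1=0, Y2=0 — matches
Only G6 inverted output reproduces the observed Y1=0, Y2=0.

G6 inverted output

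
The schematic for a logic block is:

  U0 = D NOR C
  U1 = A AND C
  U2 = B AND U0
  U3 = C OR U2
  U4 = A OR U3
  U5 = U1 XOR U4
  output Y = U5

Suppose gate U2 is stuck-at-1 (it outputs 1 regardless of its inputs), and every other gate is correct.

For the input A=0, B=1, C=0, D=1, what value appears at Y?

Propagate with U2 forced: U0=0, U1=0, U2=1 [stuck-at-1], U3=1, U4=1, U5=1.
So Y = 1. (Without the fault it would be 0.)

1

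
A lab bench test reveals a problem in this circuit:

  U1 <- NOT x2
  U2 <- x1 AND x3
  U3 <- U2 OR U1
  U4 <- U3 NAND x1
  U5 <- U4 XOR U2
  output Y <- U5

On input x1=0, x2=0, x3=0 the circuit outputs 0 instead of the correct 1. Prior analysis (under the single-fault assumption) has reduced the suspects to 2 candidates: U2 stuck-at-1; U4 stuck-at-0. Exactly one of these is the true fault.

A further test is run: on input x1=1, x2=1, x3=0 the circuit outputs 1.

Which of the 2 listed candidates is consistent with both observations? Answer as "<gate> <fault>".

U2 stuck-at-1

Evaluate each candidate on input x1=1, x2=1, x3=0:
  U2 stuck-at-1: U1=0, U2=1 [stuck-at-1], U3=1, U4=0, U5=1 → 1 — matches
  U4 stuck-at-0: U1=0, U2=0, U3=0, U4=0 [stuck-at-0], U5=0 → 0 — eliminated
Only U2 stuck-at-1 reproduces the observed 1.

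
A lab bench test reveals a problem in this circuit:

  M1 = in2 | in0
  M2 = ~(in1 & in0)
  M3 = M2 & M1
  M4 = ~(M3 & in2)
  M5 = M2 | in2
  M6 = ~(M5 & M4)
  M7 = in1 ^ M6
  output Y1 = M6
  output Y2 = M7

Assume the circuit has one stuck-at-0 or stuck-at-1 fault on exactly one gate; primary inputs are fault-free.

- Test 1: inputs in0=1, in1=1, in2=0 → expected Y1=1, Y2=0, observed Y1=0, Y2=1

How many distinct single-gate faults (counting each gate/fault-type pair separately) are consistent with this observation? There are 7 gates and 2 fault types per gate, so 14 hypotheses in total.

3

Fault-free: M1=1, M2=0, M3=0, M4=1, M5=0, M6=1, M7=0 → Y1=1, Y2=0. Observed Y1=0, Y2=1.
  M1 stuck-at-0: output Y1=1, Y2=0 ✗
  M1 stuck-at-1: output Y1=1, Y2=0 ✗
  M2 stuck-at-0: output Y1=1, Y2=0 ✗
  M2 stuck-at-1: output Y1=0, Y2=1 ✓
  M3 stuck-at-0: output Y1=1, Y2=0 ✗
  M3 stuck-at-1: output Y1=1, Y2=0 ✗
  M4 stuck-at-0: output Y1=1, Y2=0 ✗
  M4 stuck-at-1: output Y1=1, Y2=0 ✗
  M5 stuck-at-0: output Y1=1, Y2=0 ✗
  M5 stuck-at-1: output Y1=0, Y2=1 ✓
  M6 stuck-at-0: output Y1=0, Y2=1 ✓
  M6 stuck-at-1: output Y1=1, Y2=0 ✗
  M7 stuck-at-0: output Y1=1, Y2=0 ✗
  M7 stuck-at-1: output Y1=1, Y2=1 ✗
Consistent faults: {M2 stuck-at-1, M5 stuck-at-1, M6 stuck-at-0} — 3 in all.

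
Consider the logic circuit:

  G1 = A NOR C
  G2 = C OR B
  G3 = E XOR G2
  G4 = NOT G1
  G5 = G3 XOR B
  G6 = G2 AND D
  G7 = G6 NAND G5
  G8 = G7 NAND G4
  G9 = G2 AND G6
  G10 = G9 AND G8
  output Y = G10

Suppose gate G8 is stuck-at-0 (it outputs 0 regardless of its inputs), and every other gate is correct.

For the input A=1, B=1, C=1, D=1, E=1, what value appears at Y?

Propagate with G8 forced: G1=0, G2=1, G3=0, G4=1, G5=1, G6=1, G7=0, G8=0 [stuck-at-0], G9=1, G10=0.
So Y = 0. (Without the fault it would be 1.)

0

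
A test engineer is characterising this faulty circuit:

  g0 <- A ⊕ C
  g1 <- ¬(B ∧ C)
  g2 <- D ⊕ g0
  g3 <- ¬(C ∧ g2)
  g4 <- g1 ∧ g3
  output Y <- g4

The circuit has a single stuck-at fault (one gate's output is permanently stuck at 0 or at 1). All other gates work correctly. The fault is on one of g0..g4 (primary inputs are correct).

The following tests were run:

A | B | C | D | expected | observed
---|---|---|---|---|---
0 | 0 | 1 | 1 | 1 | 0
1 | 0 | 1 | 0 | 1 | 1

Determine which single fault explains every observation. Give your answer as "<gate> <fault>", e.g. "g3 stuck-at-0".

g0 stuck-at-0

Fault-free values for test 1 (A=0, B=0, C=1, D=1): g0=1, g1=1, g2=0, g3=1, g4=1, giving Y=1. Observed 0.
Test 1: faults giving observed 0 are {g0 stuck-at-0, g1 stuck-at-0, g2 stuck-at-1, g3 stuck-at-0, g4 stuck-at-0}.
Test 2 (A=1, B=0, C=1, D=0): fault-free g0=0, g1=1, g2=0, g3=1, g4=1 → 1; observed 1. Eliminates g1 stuck-at-0, g2 stuck-at-1, g3 stuck-at-0, g4 stuck-at-0.
Only g0 stuck-at-0 is consistent with every test.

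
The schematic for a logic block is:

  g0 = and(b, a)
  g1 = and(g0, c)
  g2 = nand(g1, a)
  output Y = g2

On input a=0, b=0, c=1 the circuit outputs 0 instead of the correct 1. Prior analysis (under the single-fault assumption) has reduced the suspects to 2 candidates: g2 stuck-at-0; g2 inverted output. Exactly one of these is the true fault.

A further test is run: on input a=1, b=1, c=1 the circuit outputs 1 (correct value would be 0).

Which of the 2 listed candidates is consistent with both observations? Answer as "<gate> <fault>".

Evaluate each candidate on input a=1, b=1, c=1:
  g2 stuck-at-0: g0=1, g1=1, g2=0 [stuck-at-0] → 0 — eliminated
  g2 inverted output: g0=1, g1=1, g2=1 [inverted output] → 1 — matches
Only g2 inverted output reproduces the observed 1.

g2 inverted output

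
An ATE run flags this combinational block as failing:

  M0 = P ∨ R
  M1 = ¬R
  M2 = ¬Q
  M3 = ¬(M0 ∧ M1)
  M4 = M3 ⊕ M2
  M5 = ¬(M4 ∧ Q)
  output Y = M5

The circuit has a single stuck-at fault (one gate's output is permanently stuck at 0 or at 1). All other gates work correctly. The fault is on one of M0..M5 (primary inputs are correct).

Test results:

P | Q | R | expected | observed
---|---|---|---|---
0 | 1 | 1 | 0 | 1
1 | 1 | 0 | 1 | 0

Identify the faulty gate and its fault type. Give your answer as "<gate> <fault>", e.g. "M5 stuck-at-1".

Fault-free values for test 1 (P=0, Q=1, R=1): M0=1, M1=0, M2=0, M3=1, M4=1, M5=0, giving Y=0. Observed 1.
Test 1: faults giving observed 1 are {M1 stuck-at-1, M2 stuck-at-1, M3 stuck-at-0, M4 stuck-at-0, M5 stuck-at-1}.
Test 2 (P=1, Q=1, R=0): fault-free M0=1, M1=1, M2=0, M3=0, M4=0, M5=1 → 1; observed 0. Eliminates M1 stuck-at-1, M3 stuck-at-0, M4 stuck-at-0, M5 stuck-at-1.
Only M2 stuck-at-1 is consistent with every test.

M2 stuck-at-1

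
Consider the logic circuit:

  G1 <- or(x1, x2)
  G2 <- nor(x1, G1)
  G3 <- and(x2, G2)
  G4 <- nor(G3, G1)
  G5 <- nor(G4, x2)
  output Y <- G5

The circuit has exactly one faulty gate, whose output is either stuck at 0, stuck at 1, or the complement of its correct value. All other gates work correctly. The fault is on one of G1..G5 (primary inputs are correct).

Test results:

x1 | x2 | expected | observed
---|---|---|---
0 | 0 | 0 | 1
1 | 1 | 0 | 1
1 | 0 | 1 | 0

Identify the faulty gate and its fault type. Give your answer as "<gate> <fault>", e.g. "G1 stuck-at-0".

G5 inverted output

Fault-free values for test 1 (x1=0, x2=0): G1=0, G2=1, G3=0, G4=1, G5=0, giving Y=0. Observed 1.
Test 1: faults giving observed 1 are {G1 stuck-at-1, G1 inverted output, G3 stuck-at-1, G3 inverted output, G4 stuck-at-0, G4 inverted output, G5 stuck-at-1, G5 inverted output}.
Test 2 (x1=1, x2=1): fault-free G1=1, G2=0, G3=0, G4=0, G5=0 → 0; observed 1. Eliminates G1 stuck-at-1, G1 inverted output, G3 stuck-at-1, G3 inverted output, G4 stuck-at-0, G4 inverted output.
Test 3 (x1=1, x2=0): fault-free G1=1, G2=0, G3=0, G4=0, G5=1 → 1; observed 0. Eliminates G5 stuck-at-1.
Only G5 inverted output is consistent with every test.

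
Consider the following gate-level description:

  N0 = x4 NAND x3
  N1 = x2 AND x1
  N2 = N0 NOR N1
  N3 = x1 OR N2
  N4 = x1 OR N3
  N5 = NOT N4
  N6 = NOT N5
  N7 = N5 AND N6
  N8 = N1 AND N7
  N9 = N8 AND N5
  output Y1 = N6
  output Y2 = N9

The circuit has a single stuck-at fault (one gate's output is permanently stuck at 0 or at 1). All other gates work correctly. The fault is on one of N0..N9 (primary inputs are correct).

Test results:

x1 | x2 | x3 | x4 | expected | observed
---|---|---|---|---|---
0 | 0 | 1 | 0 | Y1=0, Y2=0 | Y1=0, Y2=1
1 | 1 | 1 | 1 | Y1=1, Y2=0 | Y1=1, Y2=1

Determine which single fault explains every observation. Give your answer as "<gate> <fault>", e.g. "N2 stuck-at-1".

Fault-free values for test 1 (x1=0, x2=0, x3=1, x4=0): N0=1, N1=0, N2=0, N3=0, N4=0, N5=1, N6=0, N7=0, N8=0, N9=0, giving Y1=0, Y2=0. Observed Y1=0, Y2=1.
Test 1: faults giving observed Y1=0, Y2=1 are {N8 stuck-at-1, N9 stuck-at-1}.
Test 2 (x1=1, x2=1, x3=1, x4=1): fault-free N0=0, N1=1, N2=0, N3=1, N4=1, N5=0, N6=1, N7=0, N8=0, N9=0 → Y1=1, Y2=0; observed Y1=1, Y2=1. Eliminates N8 stuck-at-1.
Only N9 stuck-at-1 is consistent with every test.

N9 stuck-at-1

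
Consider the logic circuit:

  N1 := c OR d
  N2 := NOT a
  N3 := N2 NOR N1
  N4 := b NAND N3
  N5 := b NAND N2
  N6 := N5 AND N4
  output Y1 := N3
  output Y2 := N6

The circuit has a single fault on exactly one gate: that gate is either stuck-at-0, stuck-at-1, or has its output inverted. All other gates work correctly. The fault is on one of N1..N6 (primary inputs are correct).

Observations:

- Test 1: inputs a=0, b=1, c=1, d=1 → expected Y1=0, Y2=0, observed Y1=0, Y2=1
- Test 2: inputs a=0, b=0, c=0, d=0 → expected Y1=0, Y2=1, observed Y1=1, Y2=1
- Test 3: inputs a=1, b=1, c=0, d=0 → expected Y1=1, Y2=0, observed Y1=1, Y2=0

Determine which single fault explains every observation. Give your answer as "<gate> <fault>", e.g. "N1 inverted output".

N2 stuck-at-0

Fault-free values for test 1 (a=0, b=1, c=1, d=1): N1=1, N2=1, N3=0, N4=1, N5=0, N6=0, giving Y1=0, Y2=0. Observed Y1=0, Y2=1.
Test 1: faults giving observed Y1=0, Y2=1 are {N2 stuck-at-0, N2 inverted output, N5 stuck-at-1, N5 inverted output, N6 stuck-at-1, N6 inverted output}.
Test 2 (a=0, b=0, c=0, d=0): fault-free N1=0, N2=1, N3=0, N4=1, N5=1, N6=1 → Y1=0, Y2=1; observed Y1=1, Y2=1. Eliminates N5 stuck-at-1, N5 inverted output, N6 stuck-at-1, N6 inverted output.
Test 3 (a=1, b=1, c=0, d=0): fault-free N1=0, N2=0, N3=1, N4=0, N5=1, N6=0 → Y1=1, Y2=0; observed Y1=1, Y2=0. Eliminates N2 inverted output.
Only N2 stuck-at-0 is consistent with every test.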